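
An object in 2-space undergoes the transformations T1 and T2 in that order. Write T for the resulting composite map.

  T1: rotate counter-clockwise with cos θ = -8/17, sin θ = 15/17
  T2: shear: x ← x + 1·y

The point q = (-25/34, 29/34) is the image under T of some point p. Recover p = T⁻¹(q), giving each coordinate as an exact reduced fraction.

p = (3/2, 1)

T1 = [-8/17 -15/17 0; 15/17 -8/17 0; 0 0 1]
T2·T1 = [7/17 -23/17 0; 15/17 -8/17 0; 0 0 1]
det M = 1; M⁻¹ = [-8/17 23/17 0; -15/17 7/17 0; 0 0 1]
M⁻¹ · (-25/34, 29/34)ᵀ = (3/2, 1)ᵀ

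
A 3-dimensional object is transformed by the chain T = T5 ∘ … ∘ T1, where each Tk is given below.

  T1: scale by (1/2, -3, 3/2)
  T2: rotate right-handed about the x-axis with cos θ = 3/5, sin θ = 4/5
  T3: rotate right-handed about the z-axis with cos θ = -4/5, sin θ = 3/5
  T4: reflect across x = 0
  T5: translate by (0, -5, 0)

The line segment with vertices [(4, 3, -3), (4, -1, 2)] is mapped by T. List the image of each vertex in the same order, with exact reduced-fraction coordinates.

image vertices: (13/25, -59/25, -99/10), (31/25, -83/25, 21/5)

T1 scale by (1/2, -3, 3/2): (4, 3, -3) → (2, -9, -9/2); (4, -1, 2) → (2, 3, 3)
T2 rotate right-handed about the x-axis with cos θ = 3/5, sin θ = 4/5: (2, -9, -9/2) → (2, -9/5, -99/10); (2, 3, 3) → (2, -3/5, 21/5)
T3 rotate right-handed about the z-axis with cos θ = -4/5, sin θ = 3/5: (2, -9/5, -99/10) → (-13/25, 66/25, -99/10); (2, -3/5, 21/5) → (-31/25, 42/25, 21/5)
T4 reflect across x = 0: (-13/25, 66/25, -99/10) → (13/25, 66/25, -99/10); (-31/25, 42/25, 21/5) → (31/25, 42/25, 21/5)
T5 translate by (0, -5, 0): (13/25, 66/25, -99/10) → (13/25, -59/25, -99/10); (31/25, 42/25, 21/5) → (31/25, -83/25, 21/5)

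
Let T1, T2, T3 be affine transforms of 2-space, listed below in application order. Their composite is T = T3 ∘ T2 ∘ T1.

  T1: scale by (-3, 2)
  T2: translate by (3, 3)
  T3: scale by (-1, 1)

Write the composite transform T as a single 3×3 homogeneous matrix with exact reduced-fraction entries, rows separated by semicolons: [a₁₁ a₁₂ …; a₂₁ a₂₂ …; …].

T = [3 0 -3; 0 2 3; 0 0 1]

T1 = [-3 0 0; 0 2 0; 0 0 1]
T2·T1 = [-3 0 3; 0 2 3; 0 0 1]
T3·…·T1 = [3 0 -3; 0 2 3; 0 0 1]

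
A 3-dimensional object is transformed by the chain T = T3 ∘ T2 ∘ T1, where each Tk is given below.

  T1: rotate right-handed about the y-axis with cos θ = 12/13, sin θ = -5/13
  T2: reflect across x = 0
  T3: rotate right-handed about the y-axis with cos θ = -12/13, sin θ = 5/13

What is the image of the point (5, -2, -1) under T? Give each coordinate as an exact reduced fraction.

T1 rotate right-handed about the y-axis with cos θ = 12/13, sin θ = -5/13: (5, -2, -1) → (5, -2, 1)
T2 reflect across x = 0: (5, -2, 1) → (-5, -2, 1)
T3 rotate right-handed about the y-axis with cos θ = -12/13, sin θ = 5/13: (-5, -2, 1) → (5, -2, 1)

T(p) = (5, -2, 1)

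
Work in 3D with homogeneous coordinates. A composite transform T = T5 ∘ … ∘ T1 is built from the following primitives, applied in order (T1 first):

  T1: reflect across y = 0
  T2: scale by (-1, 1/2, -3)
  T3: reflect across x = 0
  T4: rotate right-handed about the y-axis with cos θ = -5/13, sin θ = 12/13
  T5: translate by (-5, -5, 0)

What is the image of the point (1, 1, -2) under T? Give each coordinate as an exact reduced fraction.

T1 reflect across y = 0: (1, 1, -2) → (1, -1, -2)
T2 scale by (-1, 1/2, -3): (1, -1, -2) → (-1, -1/2, 6)
T3 reflect across x = 0: (-1, -1/2, 6) → (1, -1/2, 6)
T4 rotate right-handed about the y-axis with cos θ = -5/13, sin θ = 12/13: (1, -1/2, 6) → (67/13, -1/2, -42/13)
T5 translate by (-5, -5, 0): (67/13, -1/2, -42/13) → (2/13, -11/2, -42/13)

T(p) = (2/13, -11/2, -42/13)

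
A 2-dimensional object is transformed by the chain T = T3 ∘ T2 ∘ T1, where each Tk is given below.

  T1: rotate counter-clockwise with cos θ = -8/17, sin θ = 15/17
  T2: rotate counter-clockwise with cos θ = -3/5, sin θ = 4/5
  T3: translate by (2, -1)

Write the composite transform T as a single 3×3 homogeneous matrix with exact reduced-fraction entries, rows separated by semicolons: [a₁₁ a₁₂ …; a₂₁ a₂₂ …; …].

T = [-36/85 77/85 2; -77/85 -36/85 -1; 0 0 1]

T1 = [-8/17 -15/17 0; 15/17 -8/17 0; 0 0 1]
T2·T1 = [-36/85 77/85 0; -77/85 -36/85 0; 0 0 1]
T3·…·T1 = [-36/85 77/85 2; -77/85 -36/85 -1; 0 0 1]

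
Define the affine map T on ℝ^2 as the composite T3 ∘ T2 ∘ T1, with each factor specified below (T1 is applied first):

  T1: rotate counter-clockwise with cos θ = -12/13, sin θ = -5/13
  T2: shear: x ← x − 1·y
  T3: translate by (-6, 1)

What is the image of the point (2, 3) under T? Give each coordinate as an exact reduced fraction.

T(p) = (-41/13, -33/13)

T1 rotate counter-clockwise with cos θ = -12/13, sin θ = -5/13: (2, 3) → (-9/13, -46/13)
T2 shear: x ← x − 1·y: (-9/13, -46/13) → (37/13, -46/13)
T3 translate by (-6, 1): (37/13, -46/13) → (-41/13, -33/13)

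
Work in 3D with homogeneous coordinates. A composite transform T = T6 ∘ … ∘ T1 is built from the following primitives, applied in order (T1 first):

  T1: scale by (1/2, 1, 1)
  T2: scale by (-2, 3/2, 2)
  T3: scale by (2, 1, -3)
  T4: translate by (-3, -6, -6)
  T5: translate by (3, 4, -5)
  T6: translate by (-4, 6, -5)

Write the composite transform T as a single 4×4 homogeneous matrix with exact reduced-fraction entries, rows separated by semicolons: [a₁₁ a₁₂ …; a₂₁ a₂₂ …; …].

T = [-2 0 0 -4; 0 3/2 0 4; 0 0 -6 -16; 0 0 0 1]

T1 = [1/2 0 0 0; 0 1 0 0; 0 0 1 0; 0 0 0 1]
T2·T1 = [-1 0 0 0; 0 3/2 0 0; 0 0 2 0; 0 0 0 1]
T3·…·T1 = [-2 0 0 0; 0 3/2 0 0; 0 0 -6 0; 0 0 0 1]
T4·…·T1 = [-2 0 0 -3; 0 3/2 0 -6; 0 0 -6 -6; 0 0 0 1]
T5·…·T1 = [-2 0 0 0; 0 3/2 0 -2; 0 0 -6 -11; 0 0 0 1]
T6·…·T1 = [-2 0 0 -4; 0 3/2 0 4; 0 0 -6 -16; 0 0 0 1]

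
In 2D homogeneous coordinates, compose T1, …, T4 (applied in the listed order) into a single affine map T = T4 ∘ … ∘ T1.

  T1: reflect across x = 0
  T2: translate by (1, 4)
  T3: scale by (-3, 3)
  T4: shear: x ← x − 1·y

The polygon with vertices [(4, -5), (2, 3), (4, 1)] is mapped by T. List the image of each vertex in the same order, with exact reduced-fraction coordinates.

image vertices: (12, -3), (-18, 21), (-6, 15)

T1 reflect across x = 0: (4, -5) → (-4, -5); (2, 3) → (-2, 3); (4, 1) → (-4, 1)
T2 translate by (1, 4): (-4, -5) → (-3, -1); (-2, 3) → (-1, 7); (-4, 1) → (-3, 5)
T3 scale by (-3, 3): (-3, -1) → (9, -3); (-1, 7) → (3, 21); (-3, 5) → (9, 15)
T4 shear: x ← x − 1·y: (9, -3) → (12, -3); (3, 21) → (-18, 21); (9, 15) → (-6, 15)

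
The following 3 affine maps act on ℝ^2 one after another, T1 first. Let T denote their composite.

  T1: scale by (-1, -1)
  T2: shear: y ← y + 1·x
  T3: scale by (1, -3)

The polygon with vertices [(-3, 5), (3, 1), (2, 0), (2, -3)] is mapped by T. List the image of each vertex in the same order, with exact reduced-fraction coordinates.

image vertices: (3, 6), (-3, 12), (-2, 6), (-2, -3)

T1 scale by (-1, -1): (-3, 5) → (3, -5); (3, 1) → (-3, -1); (2, 0) → (-2, 0); (2, -3) → (-2, 3)
T2 shear: y ← y + 1·x: (3, -5) → (3, -2); (-3, -1) → (-3, -4); (-2, 0) → (-2, -2); (-2, 3) → (-2, 1)
T3 scale by (1, -3): (3, -2) → (3, 6); (-3, -4) → (-3, 12); (-2, -2) → (-2, 6); (-2, 1) → (-2, -3)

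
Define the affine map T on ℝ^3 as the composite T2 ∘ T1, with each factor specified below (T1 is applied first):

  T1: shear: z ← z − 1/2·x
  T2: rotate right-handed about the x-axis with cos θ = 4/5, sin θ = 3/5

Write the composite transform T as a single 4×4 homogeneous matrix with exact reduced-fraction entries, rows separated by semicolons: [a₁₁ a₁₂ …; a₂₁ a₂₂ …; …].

T = [1 0 0 0; 3/10 4/5 -3/5 0; -2/5 3/5 4/5 0; 0 0 0 1]

T1 = [1 0 0 0; 0 1 0 0; -1/2 0 1 0; 0 0 0 1]
T2·T1 = [1 0 0 0; 3/10 4/5 -3/5 0; -2/5 3/5 4/5 0; 0 0 0 1]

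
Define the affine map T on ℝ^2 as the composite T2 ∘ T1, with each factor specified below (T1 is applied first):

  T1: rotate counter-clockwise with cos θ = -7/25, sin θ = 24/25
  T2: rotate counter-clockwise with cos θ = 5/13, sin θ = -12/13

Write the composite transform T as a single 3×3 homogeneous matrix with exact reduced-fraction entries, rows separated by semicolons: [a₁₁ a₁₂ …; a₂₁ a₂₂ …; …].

T = [253/325 -204/325 0; 204/325 253/325 0; 0 0 1]

T1 = [-7/25 -24/25 0; 24/25 -7/25 0; 0 0 1]
T2·T1 = [253/325 -204/325 0; 204/325 253/325 0; 0 0 1]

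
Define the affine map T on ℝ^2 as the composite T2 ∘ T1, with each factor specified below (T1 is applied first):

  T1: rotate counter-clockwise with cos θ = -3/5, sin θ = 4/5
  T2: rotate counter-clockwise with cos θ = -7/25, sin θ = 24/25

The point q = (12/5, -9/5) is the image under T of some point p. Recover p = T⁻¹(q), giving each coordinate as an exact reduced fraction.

T1 = [-3/5 -4/5 0; 4/5 -3/5 0; 0 0 1]
T2·T1 = [-3/5 4/5 0; -4/5 -3/5 0; 0 0 1]
det M = 1; M⁻¹ = [-3/5 -4/5 0; 4/5 -3/5 0; 0 0 1]
M⁻¹ · (12/5, -9/5)ᵀ = (0, 3)ᵀ

p = (0, 3)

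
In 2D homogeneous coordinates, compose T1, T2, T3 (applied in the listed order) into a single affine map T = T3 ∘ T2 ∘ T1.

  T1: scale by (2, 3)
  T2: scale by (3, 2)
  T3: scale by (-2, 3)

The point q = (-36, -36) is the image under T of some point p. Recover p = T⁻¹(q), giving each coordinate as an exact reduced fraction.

T1 = [2 0 0; 0 3 0; 0 0 1]
T2·T1 = [6 0 0; 0 6 0; 0 0 1]
T3·…·T1 = [-12 0 0; 0 18 0; 0 0 1]
det M = -216; M⁻¹ = [-1/12 0 0; 0 1/18 0; 0 0 1]
M⁻¹ · (-36, -36)ᵀ = (3, -2)ᵀ

p = (3, -2)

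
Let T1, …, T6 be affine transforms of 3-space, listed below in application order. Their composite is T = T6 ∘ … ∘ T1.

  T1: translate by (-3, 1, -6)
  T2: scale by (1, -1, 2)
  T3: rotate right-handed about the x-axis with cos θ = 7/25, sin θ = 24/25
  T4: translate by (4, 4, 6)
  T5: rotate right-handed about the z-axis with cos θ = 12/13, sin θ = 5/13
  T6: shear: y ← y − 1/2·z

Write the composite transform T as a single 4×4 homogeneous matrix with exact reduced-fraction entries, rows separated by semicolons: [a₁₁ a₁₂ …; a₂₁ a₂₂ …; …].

T1 = [1 0 0 -3; 0 1 0 1; 0 0 1 -6; 0 0 0 1]
T2·T1 = [1 0 0 -3; 0 -1 0 -1; 0 0 2 -12; 0 0 0 1]
T3·…·T1 = [1 0 0 -3; 0 -7/25 -48/25 281/25; 0 -24/25 14/25 -108/25; 0 0 0 1]
T4·…·T1 = [1 0 0 1; 0 -7/25 -48/25 381/25; 0 -24/25 14/25 42/25; 0 0 0 1]
T5·…·T1 = [12/13 7/65 48/65 -321/65; 5/13 -84/325 -576/325 4697/325; 0 -24/25 14/25 42/25; 0 0 0 1]
T6·…·T1 = [12/13 7/65 48/65 -321/65; 5/13 72/325 -667/325 4424/325; 0 -24/25 14/25 42/25; 0 0 0 1]

T = [12/13 7/65 48/65 -321/65; 5/13 72/325 -667/325 4424/325; 0 -24/25 14/25 42/25; 0 0 0 1]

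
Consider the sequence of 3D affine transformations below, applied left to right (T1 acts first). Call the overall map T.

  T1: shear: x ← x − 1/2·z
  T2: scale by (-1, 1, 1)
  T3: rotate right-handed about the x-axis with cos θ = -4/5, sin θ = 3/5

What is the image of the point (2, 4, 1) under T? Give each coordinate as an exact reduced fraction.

T1 shear: x ← x − 1/2·z: (2, 4, 1) → (3/2, 4, 1)
T2 scale by (-1, 1, 1): (3/2, 4, 1) → (-3/2, 4, 1)
T3 rotate right-handed about the x-axis with cos θ = -4/5, sin θ = 3/5: (-3/2, 4, 1) → (-3/2, -19/5, 8/5)

T(p) = (-3/2, -19/5, 8/5)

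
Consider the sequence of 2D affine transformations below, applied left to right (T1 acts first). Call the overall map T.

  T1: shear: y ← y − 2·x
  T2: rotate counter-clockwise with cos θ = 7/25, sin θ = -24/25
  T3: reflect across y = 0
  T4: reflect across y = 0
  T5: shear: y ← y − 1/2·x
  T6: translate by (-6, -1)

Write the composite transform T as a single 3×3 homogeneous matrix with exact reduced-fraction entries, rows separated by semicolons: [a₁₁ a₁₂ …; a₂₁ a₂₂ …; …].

T1 = [1 0 0; -2 1 0; 0 0 1]
T2·T1 = [-41/25 24/25 0; -38/25 7/25 0; 0 0 1]
T3·…·T1 = [-41/25 24/25 0; 38/25 -7/25 0; 0 0 1]
T4·…·T1 = [-41/25 24/25 0; -38/25 7/25 0; 0 0 1]
T5·…·T1 = [-41/25 24/25 0; -7/10 -1/5 0; 0 0 1]
T6·…·T1 = [-41/25 24/25 -6; -7/10 -1/5 -1; 0 0 1]

T = [-41/25 24/25 -6; -7/10 -1/5 -1; 0 0 1]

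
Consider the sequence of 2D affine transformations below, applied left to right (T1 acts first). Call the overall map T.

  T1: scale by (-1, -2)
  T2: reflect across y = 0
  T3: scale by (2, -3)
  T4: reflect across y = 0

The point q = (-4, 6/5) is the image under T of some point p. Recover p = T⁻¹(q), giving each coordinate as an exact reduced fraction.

T1 = [-1 0 0; 0 -2 0; 0 0 1]
T2·T1 = [-1 0 0; 0 2 0; 0 0 1]
T3·…·T1 = [-2 0 0; 0 -6 0; 0 0 1]
T4·…·T1 = [-2 0 0; 0 6 0; 0 0 1]
det M = -12; M⁻¹ = [-1/2 0 0; 0 1/6 0; 0 0 1]
M⁻¹ · (-4, 6/5)ᵀ = (2, 1/5)ᵀ

p = (2, 1/5)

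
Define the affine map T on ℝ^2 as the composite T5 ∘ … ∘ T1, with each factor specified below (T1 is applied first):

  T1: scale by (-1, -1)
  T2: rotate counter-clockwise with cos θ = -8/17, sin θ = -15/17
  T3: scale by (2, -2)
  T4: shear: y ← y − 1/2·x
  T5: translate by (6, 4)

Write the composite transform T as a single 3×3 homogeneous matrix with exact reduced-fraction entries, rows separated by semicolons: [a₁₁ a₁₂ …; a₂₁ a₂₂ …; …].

T1 = [-1 0 0; 0 -1 0; 0 0 1]
T2·T1 = [8/17 -15/17 0; 15/17 8/17 0; 0 0 1]
T3·…·T1 = [16/17 -30/17 0; -30/17 -16/17 0; 0 0 1]
T4·…·T1 = [16/17 -30/17 0; -38/17 -1/17 0; 0 0 1]
T5·…·T1 = [16/17 -30/17 6; -38/17 -1/17 4; 0 0 1]

T = [16/17 -30/17 6; -38/17 -1/17 4; 0 0 1]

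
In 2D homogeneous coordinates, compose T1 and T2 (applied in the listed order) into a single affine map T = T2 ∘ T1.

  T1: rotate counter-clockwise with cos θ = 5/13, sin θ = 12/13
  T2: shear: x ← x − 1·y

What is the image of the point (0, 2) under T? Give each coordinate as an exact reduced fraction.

T(p) = (-34/13, 10/13)

T1 rotate counter-clockwise with cos θ = 5/13, sin θ = 12/13: (0, 2) → (-24/13, 10/13)
T2 shear: x ← x − 1·y: (-24/13, 10/13) → (-34/13, 10/13)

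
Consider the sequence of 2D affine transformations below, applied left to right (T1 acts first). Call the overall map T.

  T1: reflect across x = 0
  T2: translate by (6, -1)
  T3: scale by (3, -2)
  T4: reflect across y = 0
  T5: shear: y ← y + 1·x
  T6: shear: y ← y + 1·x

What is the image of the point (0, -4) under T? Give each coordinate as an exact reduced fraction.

T1 reflect across x = 0: (0, -4) → (0, -4)
T2 translate by (6, -1): (0, -4) → (6, -5)
T3 scale by (3, -2): (6, -5) → (18, 10)
T4 reflect across y = 0: (18, 10) → (18, -10)
T5 shear: y ← y + 1·x: (18, -10) → (18, 8)
T6 shear: y ← y + 1·x: (18, 8) → (18, 26)

T(p) = (18, 26)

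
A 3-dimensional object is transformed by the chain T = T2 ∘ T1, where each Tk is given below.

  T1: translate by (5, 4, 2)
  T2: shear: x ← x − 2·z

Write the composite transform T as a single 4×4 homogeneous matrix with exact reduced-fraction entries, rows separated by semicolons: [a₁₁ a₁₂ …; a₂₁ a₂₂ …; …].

T = [1 0 -2 1; 0 1 0 4; 0 0 1 2; 0 0 0 1]

T1 = [1 0 0 5; 0 1 0 4; 0 0 1 2; 0 0 0 1]
T2·T1 = [1 0 -2 1; 0 1 0 4; 0 0 1 2; 0 0 0 1]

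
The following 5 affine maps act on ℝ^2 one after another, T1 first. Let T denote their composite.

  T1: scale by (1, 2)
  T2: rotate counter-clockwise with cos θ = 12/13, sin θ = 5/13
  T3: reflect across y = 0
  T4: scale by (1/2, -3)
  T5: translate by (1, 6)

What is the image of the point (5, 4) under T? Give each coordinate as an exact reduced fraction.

T(p) = (23/13, 441/13)

T1 scale by (1, 2): (5, 4) → (5, 8)
T2 rotate counter-clockwise with cos θ = 12/13, sin θ = 5/13: (5, 8) → (20/13, 121/13)
T3 reflect across y = 0: (20/13, 121/13) → (20/13, -121/13)
T4 scale by (1/2, -3): (20/13, -121/13) → (10/13, 363/13)
T5 translate by (1, 6): (10/13, 363/13) → (23/13, 441/13)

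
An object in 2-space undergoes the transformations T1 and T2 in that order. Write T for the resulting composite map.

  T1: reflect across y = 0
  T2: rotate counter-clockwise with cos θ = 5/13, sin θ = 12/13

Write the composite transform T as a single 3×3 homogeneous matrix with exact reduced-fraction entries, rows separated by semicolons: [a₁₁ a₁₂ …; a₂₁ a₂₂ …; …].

T = [5/13 12/13 0; 12/13 -5/13 0; 0 0 1]

T1 = [1 0 0; 0 -1 0; 0 0 1]
T2·T1 = [5/13 12/13 0; 12/13 -5/13 0; 0 0 1]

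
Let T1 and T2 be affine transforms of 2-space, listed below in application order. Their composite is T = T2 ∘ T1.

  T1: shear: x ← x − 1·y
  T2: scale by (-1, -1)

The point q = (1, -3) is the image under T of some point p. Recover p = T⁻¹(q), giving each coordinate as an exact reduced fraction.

T1 = [1 -1 0; 0 1 0; 0 0 1]
T2·T1 = [-1 1 0; 0 -1 0; 0 0 1]
det M = 1; M⁻¹ = [-1 -1 0; 0 -1 0; 0 0 1]
M⁻¹ · (1, -3)ᵀ = (2, 3)ᵀ

p = (2, 3)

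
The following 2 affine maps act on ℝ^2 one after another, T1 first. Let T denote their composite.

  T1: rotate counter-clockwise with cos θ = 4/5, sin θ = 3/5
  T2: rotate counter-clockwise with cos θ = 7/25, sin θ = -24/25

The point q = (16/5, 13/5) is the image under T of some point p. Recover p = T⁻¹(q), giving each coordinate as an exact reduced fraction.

T1 = [4/5 -3/5 0; 3/5 4/5 0; 0 0 1]
T2·T1 = [4/5 3/5 0; -3/5 4/5 0; 0 0 1]
det M = 1; M⁻¹ = [4/5 -3/5 0; 3/5 4/5 0; 0 0 1]
M⁻¹ · (16/5, 13/5)ᵀ = (1, 4)ᵀ

p = (1, 4)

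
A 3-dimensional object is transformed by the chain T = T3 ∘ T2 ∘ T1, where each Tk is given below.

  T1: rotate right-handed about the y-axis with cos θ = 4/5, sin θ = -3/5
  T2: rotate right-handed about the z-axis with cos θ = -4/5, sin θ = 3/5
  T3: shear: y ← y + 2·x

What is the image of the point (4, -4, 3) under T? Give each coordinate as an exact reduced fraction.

T(p) = (32/25, 33/5, 24/5)

T1 rotate right-handed about the y-axis with cos θ = 4/5, sin θ = -3/5: (4, -4, 3) → (7/5, -4, 24/5)
T2 rotate right-handed about the z-axis with cos θ = -4/5, sin θ = 3/5: (7/5, -4, 24/5) → (32/25, 101/25, 24/5)
T3 shear: y ← y + 2·x: (32/25, 101/25, 24/5) → (32/25, 33/5, 24/5)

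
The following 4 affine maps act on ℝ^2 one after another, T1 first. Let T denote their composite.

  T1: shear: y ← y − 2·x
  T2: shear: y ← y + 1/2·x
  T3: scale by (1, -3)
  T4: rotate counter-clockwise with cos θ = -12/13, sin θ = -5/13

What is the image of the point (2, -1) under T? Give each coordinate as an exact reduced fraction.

T1 shear: y ← y − 2·x: (2, -1) → (2, -5)
T2 shear: y ← y + 1/2·x: (2, -5) → (2, -4)
T3 scale by (1, -3): (2, -4) → (2, 12)
T4 rotate counter-clockwise with cos θ = -12/13, sin θ = -5/13: (2, 12) → (36/13, -154/13)

T(p) = (36/13, -154/13)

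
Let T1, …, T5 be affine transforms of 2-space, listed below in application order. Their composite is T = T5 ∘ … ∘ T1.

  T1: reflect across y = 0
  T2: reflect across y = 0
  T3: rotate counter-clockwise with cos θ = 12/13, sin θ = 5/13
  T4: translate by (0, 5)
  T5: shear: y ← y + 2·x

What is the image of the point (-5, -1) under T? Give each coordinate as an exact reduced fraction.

T(p) = (-55/13, -82/13)

T1 reflect across y = 0: (-5, -1) → (-5, 1)
T2 reflect across y = 0: (-5, 1) → (-5, -1)
T3 rotate counter-clockwise with cos θ = 12/13, sin θ = 5/13: (-5, -1) → (-55/13, -37/13)
T4 translate by (0, 5): (-55/13, -37/13) → (-55/13, 28/13)
T5 shear: y ← y + 2·x: (-55/13, 28/13) → (-55/13, -82/13)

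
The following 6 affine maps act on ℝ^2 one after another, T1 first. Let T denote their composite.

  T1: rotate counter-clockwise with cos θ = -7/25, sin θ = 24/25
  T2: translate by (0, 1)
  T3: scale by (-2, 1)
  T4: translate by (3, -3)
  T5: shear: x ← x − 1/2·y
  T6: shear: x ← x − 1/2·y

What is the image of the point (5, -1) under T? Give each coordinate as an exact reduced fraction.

T1 rotate counter-clockwise with cos θ = -7/25, sin θ = 24/25: (5, -1) → (-11/25, 127/25)
T2 translate by (0, 1): (-11/25, 127/25) → (-11/25, 152/25)
T3 scale by (-2, 1): (-11/25, 152/25) → (22/25, 152/25)
T4 translate by (3, -3): (22/25, 152/25) → (97/25, 77/25)
T5 shear: x ← x − 1/2·y: (97/25, 77/25) → (117/50, 77/25)
T6 shear: x ← x − 1/2·y: (117/50, 77/25) → (4/5, 77/25)

T(p) = (4/5, 77/25)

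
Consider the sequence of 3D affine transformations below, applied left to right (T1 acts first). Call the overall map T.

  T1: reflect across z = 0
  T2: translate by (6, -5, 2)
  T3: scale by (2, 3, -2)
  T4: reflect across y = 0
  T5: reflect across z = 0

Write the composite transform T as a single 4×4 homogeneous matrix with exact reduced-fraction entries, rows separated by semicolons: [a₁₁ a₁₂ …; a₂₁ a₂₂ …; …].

T1 = [1 0 0 0; 0 1 0 0; 0 0 -1 0; 0 0 0 1]
T2·T1 = [1 0 0 6; 0 1 0 -5; 0 0 -1 2; 0 0 0 1]
T3·…·T1 = [2 0 0 12; 0 3 0 -15; 0 0 2 -4; 0 0 0 1]
T4·…·T1 = [2 0 0 12; 0 -3 0 15; 0 0 2 -4; 0 0 0 1]
T5·…·T1 = [2 0 0 12; 0 -3 0 15; 0 0 -2 4; 0 0 0 1]

T = [2 0 0 12; 0 -3 0 15; 0 0 -2 4; 0 0 0 1]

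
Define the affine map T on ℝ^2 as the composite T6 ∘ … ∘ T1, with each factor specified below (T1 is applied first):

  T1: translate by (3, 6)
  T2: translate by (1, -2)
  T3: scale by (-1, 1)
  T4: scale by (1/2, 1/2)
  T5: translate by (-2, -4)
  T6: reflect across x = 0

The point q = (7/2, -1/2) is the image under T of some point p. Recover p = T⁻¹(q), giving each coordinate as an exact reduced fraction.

p = (-1, 3)

T1 = [1 0 3; 0 1 6; 0 0 1]
T2·T1 = [1 0 4; 0 1 4; 0 0 1]
T3·…·T1 = [-1 0 -4; 0 1 4; 0 0 1]
T4·…·T1 = [-1/2 0 -2; 0 1/2 2; 0 0 1]
T5·…·T1 = [-1/2 0 -4; 0 1/2 -2; 0 0 1]
T6·…·T1 = [1/2 0 4; 0 1/2 -2; 0 0 1]
det M = 1/4; M⁻¹ = [2 0 -8; 0 2 4; 0 0 1]
M⁻¹ · (7/2, -1/2)ᵀ = (-1, 3)ᵀ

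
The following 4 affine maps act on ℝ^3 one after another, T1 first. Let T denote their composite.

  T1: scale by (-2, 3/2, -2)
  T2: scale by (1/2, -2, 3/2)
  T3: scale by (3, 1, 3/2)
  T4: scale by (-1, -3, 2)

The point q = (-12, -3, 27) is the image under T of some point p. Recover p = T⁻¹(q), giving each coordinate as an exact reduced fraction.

p = (-4, -1/3, -3)

T1 = [-2 0 0 0; 0 3/2 0 0; 0 0 -2 0; 0 0 0 1]
T2·T1 = [-1 0 0 0; 0 -3 0 0; 0 0 -3 0; 0 0 0 1]
T3·…·T1 = [-3 0 0 0; 0 -3 0 0; 0 0 -9/2 0; 0 0 0 1]
T4·…·T1 = [3 0 0 0; 0 9 0 0; 0 0 -9 0; 0 0 0 1]
det M = -243; M⁻¹ = [1/3 0 0 0; 0 1/9 0 0; 0 0 -1/9 0; 0 0 0 1]
M⁻¹ · (-12, -3, 27)ᵀ = (-4, -1/3, -3)ᵀ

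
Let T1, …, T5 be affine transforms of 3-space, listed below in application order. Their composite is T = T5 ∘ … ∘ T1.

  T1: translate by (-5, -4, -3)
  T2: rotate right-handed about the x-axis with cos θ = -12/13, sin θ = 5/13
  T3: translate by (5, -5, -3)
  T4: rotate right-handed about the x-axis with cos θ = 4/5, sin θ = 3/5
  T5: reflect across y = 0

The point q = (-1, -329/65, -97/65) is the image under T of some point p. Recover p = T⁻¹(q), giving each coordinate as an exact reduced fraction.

T1 = [1 0 0 -5; 0 1 0 -4; 0 0 1 -3; 0 0 0 1]
T2·T1 = [1 0 0 -5; 0 -12/13 -5/13 63/13; 0 5/13 -12/13 16/13; 0 0 0 1]
T3·…·T1 = [1 0 0 0; 0 -12/13 -5/13 -2/13; 0 5/13 -12/13 -23/13; 0 0 0 1]
T4·…·T1 = [1 0 0 0; 0 -63/65 16/65 61/65; 0 -16/65 -63/65 -98/65; 0 0 0 1]
T5·…·T1 = [1 0 0 0; 0 63/65 -16/65 -61/65; 0 -16/65 -63/65 -98/65; 0 0 0 1]
det M = -1; M⁻¹ = [1 0 0 0; 0 63/65 -16/65 7/13; 0 -16/65 -63/65 -22/13; 0 0 0 1]
M⁻¹ · (-1, -329/65, -97/65)ᵀ = (-1, -4, 1)ᵀ

p = (-1, -4, 1)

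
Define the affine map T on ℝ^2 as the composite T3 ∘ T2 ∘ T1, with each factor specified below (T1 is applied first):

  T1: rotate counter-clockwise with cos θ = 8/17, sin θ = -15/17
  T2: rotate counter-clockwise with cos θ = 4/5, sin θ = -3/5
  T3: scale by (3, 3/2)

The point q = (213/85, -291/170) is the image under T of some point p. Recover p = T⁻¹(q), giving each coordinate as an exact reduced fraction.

p = (1, 1)

T1 = [8/17 15/17 0; -15/17 8/17 0; 0 0 1]
T2·T1 = [-13/85 84/85 0; -84/85 -13/85 0; 0 0 1]
T3·…·T1 = [-39/85 252/85 0; -126/85 -39/170 0; 0 0 1]
det M = 9/2; M⁻¹ = [-13/255 -56/85 0; 28/85 -26/255 0; 0 0 1]
M⁻¹ · (213/85, -291/170)ᵀ = (1, 1)ᵀ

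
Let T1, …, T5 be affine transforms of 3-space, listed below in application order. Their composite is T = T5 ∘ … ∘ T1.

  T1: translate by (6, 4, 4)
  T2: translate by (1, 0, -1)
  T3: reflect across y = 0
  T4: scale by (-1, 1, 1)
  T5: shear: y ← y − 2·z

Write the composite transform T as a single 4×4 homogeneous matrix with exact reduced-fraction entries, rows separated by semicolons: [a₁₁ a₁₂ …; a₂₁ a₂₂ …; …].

T1 = [1 0 0 6; 0 1 0 4; 0 0 1 4; 0 0 0 1]
T2·T1 = [1 0 0 7; 0 1 0 4; 0 0 1 3; 0 0 0 1]
T3·…·T1 = [1 0 0 7; 0 -1 0 -4; 0 0 1 3; 0 0 0 1]
T4·…·T1 = [-1 0 0 -7; 0 -1 0 -4; 0 0 1 3; 0 0 0 1]
T5·…·T1 = [-1 0 0 -7; 0 -1 -2 -10; 0 0 1 3; 0 0 0 1]

T = [-1 0 0 -7; 0 -1 -2 -10; 0 0 1 3; 0 0 0 1]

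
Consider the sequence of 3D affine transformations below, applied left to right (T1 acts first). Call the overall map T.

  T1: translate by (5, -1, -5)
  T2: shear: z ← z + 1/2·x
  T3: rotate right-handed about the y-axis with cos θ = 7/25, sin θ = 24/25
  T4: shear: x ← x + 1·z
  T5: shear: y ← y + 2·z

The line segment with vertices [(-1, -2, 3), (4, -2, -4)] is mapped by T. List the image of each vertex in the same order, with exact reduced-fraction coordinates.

T1 translate by (5, -1, -5): (-1, -2, 3) → (4, -3, -2); (4, -2, -4) → (9, -3, -9)
T2 shear: z ← z + 1/2·x: (4, -3, -2) → (4, -3, 0); (9, -3, -9) → (9, -3, -9/2)
T3 rotate right-handed about the y-axis with cos θ = 7/25, sin θ = 24/25: (4, -3, 0) → (28/25, -3, -96/25); (9, -3, -9/2) → (-9/5, -3, -99/10)
T4 shear: x ← x + 1·z: (28/25, -3, -96/25) → (-68/25, -3, -96/25); (-9/5, -3, -99/10) → (-117/10, -3, -99/10)
T5 shear: y ← y + 2·z: (-68/25, -3, -96/25) → (-68/25, -267/25, -96/25); (-117/10, -3, -99/10) → (-117/10, -114/5, -99/10)

image vertices: (-68/25, -267/25, -96/25), (-117/10, -114/5, -99/10)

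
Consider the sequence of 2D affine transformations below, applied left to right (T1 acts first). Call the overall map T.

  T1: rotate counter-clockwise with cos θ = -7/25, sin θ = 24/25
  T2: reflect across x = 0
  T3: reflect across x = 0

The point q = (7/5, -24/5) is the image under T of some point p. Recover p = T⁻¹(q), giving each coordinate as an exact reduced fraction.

T1 = [-7/25 -24/25 0; 24/25 -7/25 0; 0 0 1]
T2·T1 = [7/25 24/25 0; 24/25 -7/25 0; 0 0 1]
T3·…·T1 = [-7/25 -24/25 0; 24/25 -7/25 0; 0 0 1]
det M = 1; M⁻¹ = [-7/25 24/25 0; -24/25 -7/25 0; 0 0 1]
M⁻¹ · (7/5, -24/5)ᵀ = (-5, 0)ᵀ

p = (-5, 0)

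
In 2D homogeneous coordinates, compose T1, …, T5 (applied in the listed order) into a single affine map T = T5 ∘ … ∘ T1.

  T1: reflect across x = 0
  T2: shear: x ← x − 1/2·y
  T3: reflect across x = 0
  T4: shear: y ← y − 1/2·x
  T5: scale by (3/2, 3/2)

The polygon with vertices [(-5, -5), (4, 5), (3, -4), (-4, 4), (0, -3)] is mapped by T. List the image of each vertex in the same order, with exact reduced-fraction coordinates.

image vertices: (-45/4, -15/8), (39/4, 21/8), (3/2, -27/4), (-3, 15/2), (-9/4, -27/8)

T1 reflect across x = 0: (-5, -5) → (5, -5); (4, 5) → (-4, 5); (3, -4) → (-3, -4); (-4, 4) → (4, 4); (0, -3) → (0, -3)
T2 shear: x ← x − 1/2·y: (5, -5) → (15/2, -5); (-4, 5) → (-13/2, 5); (-3, -4) → (-1, -4); (4, 4) → (2, 4); (0, -3) → (3/2, -3)
T3 reflect across x = 0: (15/2, -5) → (-15/2, -5); (-13/2, 5) → (13/2, 5); (-1, -4) → (1, -4); (2, 4) → (-2, 4); (3/2, -3) → (-3/2, -3)
T4 shear: y ← y − 1/2·x: (-15/2, -5) → (-15/2, -5/4); (13/2, 5) → (13/2, 7/4); (1, -4) → (1, -9/2); (-2, 4) → (-2, 5); (-3/2, -3) → (-3/2, -9/4)
T5 scale by (3/2, 3/2): (-15/2, -5/4) → (-45/4, -15/8); (13/2, 7/4) → (39/4, 21/8); (1, -9/2) → (3/2, -27/4); (-2, 5) → (-3, 15/2); (-3/2, -9/4) → (-9/4, -27/8)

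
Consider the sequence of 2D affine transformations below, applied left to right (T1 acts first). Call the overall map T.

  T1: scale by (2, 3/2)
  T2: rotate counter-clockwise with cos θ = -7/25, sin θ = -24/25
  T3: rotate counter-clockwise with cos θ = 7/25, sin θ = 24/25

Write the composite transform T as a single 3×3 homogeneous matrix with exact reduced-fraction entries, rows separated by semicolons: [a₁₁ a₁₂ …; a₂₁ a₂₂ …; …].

T = [1054/625 504/625 0; -672/625 1581/1250 0; 0 0 1]

T1 = [2 0 0; 0 3/2 0; 0 0 1]
T2·T1 = [-14/25 36/25 0; -48/25 -21/50 0; 0 0 1]
T3·…·T1 = [1054/625 504/625 0; -672/625 1581/1250 0; 0 0 1]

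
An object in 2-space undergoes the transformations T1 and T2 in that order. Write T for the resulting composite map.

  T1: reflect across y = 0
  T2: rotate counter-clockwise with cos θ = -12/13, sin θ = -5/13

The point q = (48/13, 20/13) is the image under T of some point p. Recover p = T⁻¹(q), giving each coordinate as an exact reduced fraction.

p = (-4, 0)

T1 = [1 0 0; 0 -1 0; 0 0 1]
T2·T1 = [-12/13 -5/13 0; -5/13 12/13 0; 0 0 1]
det M = -1; M⁻¹ = [-12/13 -5/13 0; -5/13 12/13 0; 0 0 1]
M⁻¹ · (48/13, 20/13)ᵀ = (-4, 0)ᵀ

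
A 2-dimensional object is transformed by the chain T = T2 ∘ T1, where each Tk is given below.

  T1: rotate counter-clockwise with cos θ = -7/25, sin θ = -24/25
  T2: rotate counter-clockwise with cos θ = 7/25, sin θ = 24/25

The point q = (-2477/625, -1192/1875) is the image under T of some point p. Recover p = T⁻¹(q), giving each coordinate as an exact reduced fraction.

p = (-3, -8/3)

T1 = [-7/25 24/25 0; -24/25 -7/25 0; 0 0 1]
T2·T1 = [527/625 336/625 0; -336/625 527/625 0; 0 0 1]
det M = 1; M⁻¹ = [527/625 -336/625 0; 336/625 527/625 0; 0 0 1]
M⁻¹ · (-2477/625, -1192/1875)ᵀ = (-3, -8/3)ᵀ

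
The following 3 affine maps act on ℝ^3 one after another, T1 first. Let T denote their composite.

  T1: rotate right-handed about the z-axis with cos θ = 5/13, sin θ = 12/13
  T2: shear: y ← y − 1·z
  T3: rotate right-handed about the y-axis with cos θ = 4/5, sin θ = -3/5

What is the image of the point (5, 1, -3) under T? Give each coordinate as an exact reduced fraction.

T1 rotate right-handed about the z-axis with cos θ = 5/13, sin θ = 12/13: (5, 1, -3) → (1, 5, -3)
T2 shear: y ← y − 1·z: (1, 5, -3) → (1, 8, -3)
T3 rotate right-handed about the y-axis with cos θ = 4/5, sin θ = -3/5: (1, 8, -3) → (13/5, 8, -9/5)

T(p) = (13/5, 8, -9/5)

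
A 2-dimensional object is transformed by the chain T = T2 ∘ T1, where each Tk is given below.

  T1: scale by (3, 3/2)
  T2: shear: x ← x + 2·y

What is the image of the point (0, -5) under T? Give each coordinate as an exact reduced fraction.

T1 scale by (3, 3/2): (0, -5) → (0, -15/2)
T2 shear: x ← x + 2·y: (0, -15/2) → (-15, -15/2)

T(p) = (-15, -15/2)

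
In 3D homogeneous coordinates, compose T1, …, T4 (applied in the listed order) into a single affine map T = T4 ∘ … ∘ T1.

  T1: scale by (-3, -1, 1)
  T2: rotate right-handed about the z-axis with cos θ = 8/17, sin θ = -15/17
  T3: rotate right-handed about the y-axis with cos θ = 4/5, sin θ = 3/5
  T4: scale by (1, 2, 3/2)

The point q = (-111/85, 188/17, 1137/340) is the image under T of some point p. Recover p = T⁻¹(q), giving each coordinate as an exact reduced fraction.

p = (2, -1/2, 1)

T1 = [-3 0 0 0; 0 -1 0 0; 0 0 1 0; 0 0 0 1]
T2·T1 = [-24/17 -15/17 0 0; 45/17 -8/17 0 0; 0 0 1 0; 0 0 0 1]
T3·…·T1 = [-96/85 -12/17 3/5 0; 45/17 -8/17 0 0; 72/85 9/17 4/5 0; 0 0 0 1]
T4·…·T1 = [-96/85 -12/17 3/5 0; 90/17 -16/17 0 0; 108/85 27/34 6/5 0; 0 0 0 1]
det M = 9; M⁻¹ = [-32/255 5/34 16/255 0; -12/17 -4/17 6/17 0; 3/5 0 8/15 0; 0 0 0 1]
M⁻¹ · (-111/85, 188/17, 1137/340)ᵀ = (2, -1/2, 1)ᵀ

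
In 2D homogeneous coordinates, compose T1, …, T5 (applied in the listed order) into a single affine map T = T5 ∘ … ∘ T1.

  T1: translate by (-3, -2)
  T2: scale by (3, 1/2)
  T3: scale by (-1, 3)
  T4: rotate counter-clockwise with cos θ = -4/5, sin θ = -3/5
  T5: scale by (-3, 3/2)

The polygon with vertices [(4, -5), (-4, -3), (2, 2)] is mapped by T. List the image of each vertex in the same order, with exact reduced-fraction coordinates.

T1 translate by (-3, -2): (4, -5) → (1, -7); (-4, -3) → (-7, -5); (2, 2) → (-1, 0)
T2 scale by (3, 1/2): (1, -7) → (3, -7/2); (-7, -5) → (-21, -5/2); (-1, 0) → (-3, 0)
T3 scale by (-1, 3): (3, -7/2) → (-3, -21/2); (-21, -5/2) → (21, -15/2); (-3, 0) → (3, 0)
T4 rotate counter-clockwise with cos θ = -4/5, sin θ = -3/5: (-3, -21/2) → (-39/10, 51/5); (21, -15/2) → (-213/10, -33/5); (3, 0) → (-12/5, -9/5)
T5 scale by (-3, 3/2): (-39/10, 51/5) → (117/10, 153/10); (-213/10, -33/5) → (639/10, -99/10); (-12/5, -9/5) → (36/5, -27/10)

image vertices: (117/10, 153/10), (639/10, -99/10), (36/5, -27/10)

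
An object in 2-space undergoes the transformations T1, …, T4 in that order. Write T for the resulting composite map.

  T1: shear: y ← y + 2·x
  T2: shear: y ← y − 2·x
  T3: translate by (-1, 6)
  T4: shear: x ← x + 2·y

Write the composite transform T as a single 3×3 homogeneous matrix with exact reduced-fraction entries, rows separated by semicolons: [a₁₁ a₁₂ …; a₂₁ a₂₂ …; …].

T1 = [1 0 0; 2 1 0; 0 0 1]
T2·T1 = [1 0 0; 0 1 0; 0 0 1]
T3·…·T1 = [1 0 -1; 0 1 6; 0 0 1]
T4·…·T1 = [1 2 11; 0 1 6; 0 0 1]

T = [1 2 11; 0 1 6; 0 0 1]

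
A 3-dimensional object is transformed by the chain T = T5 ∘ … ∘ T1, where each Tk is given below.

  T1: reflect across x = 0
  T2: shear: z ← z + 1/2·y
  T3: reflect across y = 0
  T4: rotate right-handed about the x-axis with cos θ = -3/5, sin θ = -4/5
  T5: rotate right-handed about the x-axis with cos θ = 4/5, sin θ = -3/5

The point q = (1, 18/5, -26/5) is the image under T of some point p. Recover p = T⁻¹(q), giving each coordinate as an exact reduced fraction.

p = (-1, 2, 5)

T1 = [-1 0 0 0; 0 1 0 0; 0 0 1 0; 0 0 0 1]
T2·T1 = [-1 0 0 0; 0 1 0 0; 0 1/2 1 0; 0 0 0 1]
T3·…·T1 = [-1 0 0 0; 0 -1 0 0; 0 1/2 1 0; 0 0 0 1]
T4·…·T1 = [-1 0 0 0; 0 1 4/5 0; 0 1/2 -3/5 0; 0 0 0 1]
T5·…·T1 = [-1 0 0 0; 0 11/10 7/25 0; 0 -1/5 -24/25 0; 0 0 0 1]
det M = 1; M⁻¹ = [-1 0 0 0; 0 24/25 7/25 0; 0 -1/5 -11/10 0; 0 0 0 1]
M⁻¹ · (1, 18/5, -26/5)ᵀ = (-1, 2, 5)ᵀ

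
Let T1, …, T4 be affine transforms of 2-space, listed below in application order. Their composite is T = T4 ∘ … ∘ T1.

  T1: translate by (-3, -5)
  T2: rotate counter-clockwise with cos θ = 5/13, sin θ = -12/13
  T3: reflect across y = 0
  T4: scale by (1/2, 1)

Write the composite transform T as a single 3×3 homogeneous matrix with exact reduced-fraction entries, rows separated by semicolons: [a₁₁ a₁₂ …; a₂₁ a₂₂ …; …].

T = [5/26 6/13 -75/26; 12/13 -5/13 -11/13; 0 0 1]

T1 = [1 0 -3; 0 1 -5; 0 0 1]
T2·T1 = [5/13 12/13 -75/13; -12/13 5/13 11/13; 0 0 1]
T3·…·T1 = [5/13 12/13 -75/13; 12/13 -5/13 -11/13; 0 0 1]
T4·…·T1 = [5/26 6/13 -75/26; 12/13 -5/13 -11/13; 0 0 1]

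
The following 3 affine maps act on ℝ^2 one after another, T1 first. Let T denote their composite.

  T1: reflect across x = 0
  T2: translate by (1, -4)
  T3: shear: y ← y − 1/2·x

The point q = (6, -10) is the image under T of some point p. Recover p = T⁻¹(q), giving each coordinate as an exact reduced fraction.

p = (-5, -3)

T1 = [-1 0 0; 0 1 0; 0 0 1]
T2·T1 = [-1 0 1; 0 1 -4; 0 0 1]
T3·…·T1 = [-1 0 1; 1/2 1 -9/2; 0 0 1]
det M = -1; M⁻¹ = [-1 0 1; 1/2 1 4; 0 0 1]
M⁻¹ · (6, -10)ᵀ = (-5, -3)ᵀ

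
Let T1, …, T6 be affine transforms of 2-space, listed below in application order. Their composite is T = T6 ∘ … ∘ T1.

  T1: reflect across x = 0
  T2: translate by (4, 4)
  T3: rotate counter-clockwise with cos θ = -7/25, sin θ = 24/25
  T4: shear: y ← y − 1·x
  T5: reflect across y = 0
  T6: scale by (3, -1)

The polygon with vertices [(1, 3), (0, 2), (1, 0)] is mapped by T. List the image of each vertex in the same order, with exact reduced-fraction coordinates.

T1 reflect across x = 0: (1, 3) → (-1, 3); (0, 2) → (0, 2); (1, 0) → (-1, 0)
T2 translate by (4, 4): (-1, 3) → (3, 7); (0, 2) → (4, 6); (-1, 0) → (3, 4)
T3 rotate counter-clockwise with cos θ = -7/25, sin θ = 24/25: (3, 7) → (-189/25, 23/25); (4, 6) → (-172/25, 54/25); (3, 4) → (-117/25, 44/25)
T4 shear: y ← y − 1·x: (-189/25, 23/25) → (-189/25, 212/25); (-172/25, 54/25) → (-172/25, 226/25); (-117/25, 44/25) → (-117/25, 161/25)
T5 reflect across y = 0: (-189/25, 212/25) → (-189/25, -212/25); (-172/25, 226/25) → (-172/25, -226/25); (-117/25, 161/25) → (-117/25, -161/25)
T6 scale by (3, -1): (-189/25, -212/25) → (-567/25, 212/25); (-172/25, -226/25) → (-516/25, 226/25); (-117/25, -161/25) → (-351/25, 161/25)

image vertices: (-567/25, 212/25), (-516/25, 226/25), (-351/25, 161/25)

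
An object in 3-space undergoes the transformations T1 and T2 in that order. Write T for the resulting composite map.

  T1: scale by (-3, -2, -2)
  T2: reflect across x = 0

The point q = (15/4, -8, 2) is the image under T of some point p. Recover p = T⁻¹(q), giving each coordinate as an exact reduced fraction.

T1 = [-3 0 0 0; 0 -2 0 0; 0 0 -2 0; 0 0 0 1]
T2·T1 = [3 0 0 0; 0 -2 0 0; 0 0 -2 0; 0 0 0 1]
det M = 12; M⁻¹ = [1/3 0 0 0; 0 -1/2 0 0; 0 0 -1/2 0; 0 0 0 1]
M⁻¹ · (15/4, -8, 2)ᵀ = (5/4, 4, -1)ᵀ

p = (5/4, 4, -1)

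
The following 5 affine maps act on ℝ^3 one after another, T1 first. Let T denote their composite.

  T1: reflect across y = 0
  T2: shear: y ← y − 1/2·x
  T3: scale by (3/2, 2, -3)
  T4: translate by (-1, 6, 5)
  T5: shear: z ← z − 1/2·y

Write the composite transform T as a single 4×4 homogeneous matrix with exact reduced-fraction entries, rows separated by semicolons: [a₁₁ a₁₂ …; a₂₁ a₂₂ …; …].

T = [3/2 0 0 -1; -1 -2 0 6; 1/2 1 -3 2; 0 0 0 1]

T1 = [1 0 0 0; 0 -1 0 0; 0 0 1 0; 0 0 0 1]
T2·T1 = [1 0 0 0; -1/2 -1 0 0; 0 0 1 0; 0 0 0 1]
T3·…·T1 = [3/2 0 0 0; -1 -2 0 0; 0 0 -3 0; 0 0 0 1]
T4·…·T1 = [3/2 0 0 -1; -1 -2 0 6; 0 0 -3 5; 0 0 0 1]
T5·…·T1 = [3/2 0 0 -1; -1 -2 0 6; 1/2 1 -3 2; 0 0 0 1]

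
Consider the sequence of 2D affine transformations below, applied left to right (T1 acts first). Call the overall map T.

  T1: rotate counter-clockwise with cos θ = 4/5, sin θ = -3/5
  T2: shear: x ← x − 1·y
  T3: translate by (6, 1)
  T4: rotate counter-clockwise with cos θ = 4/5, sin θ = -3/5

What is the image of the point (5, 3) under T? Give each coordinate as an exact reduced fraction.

T(p) = (254/25, -178/25)

T1 rotate counter-clockwise with cos θ = 4/5, sin θ = -3/5: (5, 3) → (29/5, -3/5)
T2 shear: x ← x − 1·y: (29/5, -3/5) → (32/5, -3/5)
T3 translate by (6, 1): (32/5, -3/5) → (62/5, 2/5)
T4 rotate counter-clockwise with cos θ = 4/5, sin θ = -3/5: (62/5, 2/5) → (254/25, -178/25)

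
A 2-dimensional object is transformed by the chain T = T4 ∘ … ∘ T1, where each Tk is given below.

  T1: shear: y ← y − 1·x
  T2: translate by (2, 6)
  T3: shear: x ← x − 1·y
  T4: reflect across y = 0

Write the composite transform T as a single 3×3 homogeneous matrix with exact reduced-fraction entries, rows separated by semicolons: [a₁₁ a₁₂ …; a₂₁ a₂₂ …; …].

T = [2 -1 -4; 1 -1 -6; 0 0 1]

T1 = [1 0 0; -1 1 0; 0 0 1]
T2·T1 = [1 0 2; -1 1 6; 0 0 1]
T3·…·T1 = [2 -1 -4; -1 1 6; 0 0 1]
T4·…·T1 = [2 -1 -4; 1 -1 -6; 0 0 1]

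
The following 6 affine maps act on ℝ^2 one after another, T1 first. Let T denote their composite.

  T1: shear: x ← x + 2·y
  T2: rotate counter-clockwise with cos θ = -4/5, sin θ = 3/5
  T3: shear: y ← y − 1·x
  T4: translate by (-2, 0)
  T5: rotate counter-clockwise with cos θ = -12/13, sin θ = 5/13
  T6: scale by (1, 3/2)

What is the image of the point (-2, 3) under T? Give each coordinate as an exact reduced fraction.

T(p) = (59/13, -285/26)

T1 shear: x ← x + 2·y: (-2, 3) → (4, 3)
T2 rotate counter-clockwise with cos θ = -4/5, sin θ = 3/5: (4, 3) → (-5, 0)
T3 shear: y ← y − 1·x: (-5, 0) → (-5, 5)
T4 translate by (-2, 0): (-5, 5) → (-7, 5)
T5 rotate counter-clockwise with cos θ = -12/13, sin θ = 5/13: (-7, 5) → (59/13, -95/13)
T6 scale by (1, 3/2): (59/13, -95/13) → (59/13, -285/26)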